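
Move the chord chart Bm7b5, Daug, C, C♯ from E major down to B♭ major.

Fm7b5 Abaug Gb G

E major down to B♭ major is an augmented fourth; each chord root moves by that interval while the quality stays the same.
Bm7b5: root B down an augmented fourth → F, giving Fm7b5.
Daug: root D down an augmented fourth → Ab, giving Abaug.
C: root C down an augmented fourth → Gb, giving Gb.
C♯: root C♯ down an augmented fourth → G, giving G.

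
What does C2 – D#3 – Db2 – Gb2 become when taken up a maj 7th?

B2 C##4 C3 F3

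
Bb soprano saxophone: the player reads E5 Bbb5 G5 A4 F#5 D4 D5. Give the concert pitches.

D5 Abb5 F5 G4 E5 C4 C5

Written C4 on the Bb soprano saxophone sounds as Bb3, a major second lower; apply that shift to every note.
E5 -> D5
Bbb5 -> Abb5
G5 -> F5
A4 -> G4
F#5 -> E5
D4 -> C4
D5 -> C5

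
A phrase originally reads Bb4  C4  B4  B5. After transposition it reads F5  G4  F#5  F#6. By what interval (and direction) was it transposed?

From Bb4 to F5 is 5 letter names — a fifth of some quality.
Bb4 to F5 is 7 semitones, which makes it a perfect fifth; the second version is higher, so the direction is up.
Checking another pair — B5 → F#6 — gives the same interval.

up a perfect fifth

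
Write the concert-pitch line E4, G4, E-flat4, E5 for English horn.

B4 D5 Bb4 B5

Written C4 sounds as F3 on the English horn, so concert pitches are written a perfect fifth up.
E4 → B4
G4 → D5
Eb4 → Bb4
E5 → B5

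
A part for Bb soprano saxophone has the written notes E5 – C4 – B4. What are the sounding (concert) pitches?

The Bb soprano saxophone sounds a major second below written, so transpose each written note down a major second.
E5 gives D5
C4 gives Bb3
B4 gives A4

D5 Bb3 A4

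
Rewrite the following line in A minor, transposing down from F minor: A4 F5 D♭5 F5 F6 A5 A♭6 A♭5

C#4 A4 F4 A4 A5 C#5 C6 C5

F minor to A minor down is a minor sixth, so every note moves down by that interval.
A4 to C#4
F5 to A4
Db5 to F4
F5 to A4
F6 to A5
A5 to C#5
Ab6 to C6
Ab5 to C5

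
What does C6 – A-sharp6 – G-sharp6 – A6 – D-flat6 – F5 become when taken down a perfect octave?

C6: an octave down reaches C, and 12 semitones makes it C5.
A perfect octave down from A#6 gives A#5.
A perfect octave down from G#6 gives G#5.
A6: an octave down reaches A, and 12 semitones makes it A5.
Db6: an octave down reaches D, and 12 semitones makes it Db5.
F5 down a perfect octave is F4.

C5 A#5 G#5 A5 Db5 F4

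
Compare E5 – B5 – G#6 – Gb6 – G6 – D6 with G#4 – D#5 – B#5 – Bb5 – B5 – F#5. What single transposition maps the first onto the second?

From E5 to G#4 is 6 letter names — a sixth of some quality.
G#4 to E5 is 8 semitones, which makes it a minor sixth; the second version is lower, so the direction is down.
Checking another pair — D6 → F#5 — gives the same interval.

down a minor sixth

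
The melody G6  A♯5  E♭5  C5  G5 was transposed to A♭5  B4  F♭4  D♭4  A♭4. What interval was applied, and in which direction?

down a major seventh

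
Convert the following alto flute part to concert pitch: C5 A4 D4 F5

The alto flute sounds a perfect fourth below written, so transpose each written note down a perfect fourth.
C5 becomes G4
A4 becomes E4
D4 becomes A3
F5 becomes C5

G4 E4 A3 C5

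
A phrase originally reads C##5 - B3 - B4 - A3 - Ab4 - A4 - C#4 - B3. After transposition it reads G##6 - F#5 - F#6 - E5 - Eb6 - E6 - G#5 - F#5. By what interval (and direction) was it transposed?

up a perfect twelfth

Take the first pair: C##5 → G##6. C to G spans 12 letter names, so the interval is some kind of twelfth.
C##5 to G##6 is 19 semitones, which makes it a perfect twelfth; the second version is higher, so the direction is up.
Checking another pair — B3 → F#5 — gives the same interval.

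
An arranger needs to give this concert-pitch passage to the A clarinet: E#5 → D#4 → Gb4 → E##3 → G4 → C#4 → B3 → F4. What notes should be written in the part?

G#5 F#4 Bbb4 G##3 Bb4 E4 D4 Ab4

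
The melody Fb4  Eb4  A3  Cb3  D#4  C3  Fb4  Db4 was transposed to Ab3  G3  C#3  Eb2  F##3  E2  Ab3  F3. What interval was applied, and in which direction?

Take the first pair: Fb4 → Ab3. F to A spans 6 letter names, so the interval is some kind of sixth.
Ab3 to Fb4 is 8 semitones, which makes it a minor sixth; the second version is lower, so the direction is down.
Checking another pair — Db4 → F3 — gives the same interval.

down a minor sixth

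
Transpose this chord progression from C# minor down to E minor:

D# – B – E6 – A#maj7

F# D G6 C#maj7

C# minor down to E minor is a major sixth; each chord root moves by that interval while the quality stays the same.
D#: root D# down a major sixth → F#, giving F#.
B: root B down a major sixth → D, giving D.
E6: root E down a major sixth → G, giving G6.
A#maj7: root A# down a major sixth → C#, giving C#maj7.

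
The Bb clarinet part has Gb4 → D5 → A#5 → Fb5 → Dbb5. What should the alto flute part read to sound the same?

First find concert pitch: the Bb clarinet sounds a major second below written, so Gb4 D5 A#5 Fb5 Dbb5 sounds Fb4 C5 G#5 Ebb5 Cbb5.
Then write for alto flute: it sounds a perfect fourth below written, so the part must be a perfect fourth above concert.
Fb4 → Bbb4
C5 → F5
G#5 → C#6
Ebb5 → Abb5
Cbb5 → Fbb5

Bbb4 F5 C#6 Abb5 Fbb5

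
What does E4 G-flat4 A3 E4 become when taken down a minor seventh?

F#3 Ab3 B2 F#3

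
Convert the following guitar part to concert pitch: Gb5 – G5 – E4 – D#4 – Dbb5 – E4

Written C4 on the guitar sounds as C3, a perfect octave lower; apply that shift to every note.
Gb5 -> Gb4
G5 -> G4
E4 -> E3
D#4 -> D#3
Dbb5 -> Dbb4
E4 -> E3

Gb4 G4 E3 D#3 Dbb4 E3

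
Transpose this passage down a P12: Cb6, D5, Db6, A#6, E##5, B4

Cb6: a twelfth down reaches F, and 19 semitones makes it Fb4.
D5 down a perfect twelfth is G3.
A perfect twelfth down from Db6 gives Gb4.
A#6 down a perfect twelfth is D#5.
E##5 down a perfect twelfth is A##3.
B4: a twelfth down reaches E, and 19 semitones makes it E3.

Fb4 G3 Gb4 D#5 A##3 E3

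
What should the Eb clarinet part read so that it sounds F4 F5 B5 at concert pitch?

D4 D5 G#5

Written C4 sounds as Eb4 on the Eb clarinet, so concert pitches are written a minor third down.
F4 gives D4
F5 gives D5
B5 gives G#5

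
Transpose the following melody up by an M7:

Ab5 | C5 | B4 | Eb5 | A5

G6 B5 A#5 D6 G#6

A major seventh up from Ab5 gives G6.
C5 up a major seventh is B5.
A major seventh up from B4 gives A#5.
Eb5 up a major seventh is D6.
A major seventh up from A5 gives G#6.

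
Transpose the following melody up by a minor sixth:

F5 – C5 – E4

A minor sixth up from F5 gives Db6.
A minor sixth up from C5 gives Ab5.
E4 up a minor sixth is C5.

Db6 Ab5 C5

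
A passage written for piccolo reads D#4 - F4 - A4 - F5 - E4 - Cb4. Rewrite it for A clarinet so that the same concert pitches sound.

F#5 Ab5 C6 Ab6 G5 Ebb5

First find concert pitch: the piccolo sounds a perfect octave above written, so D#4 F4 A4 F5 E4 Cb4 sounds D#5 F5 A5 F6 E5 Cb5.
Then write for A clarinet: it sounds a minor third below written, so the part must be a minor third above concert.
D#5 → F#5
F5 → Ab5
A5 → C6
F6 → Ab6
E5 → G5
Cb5 → Ebb5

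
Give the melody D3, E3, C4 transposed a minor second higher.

Eb3 F3 Db4

D3: a second up reaches E, and 1 semitone makes it Eb3.
E3: a second up reaches F, and 1 semitone makes it F3.
C4 up a minor second is Db4.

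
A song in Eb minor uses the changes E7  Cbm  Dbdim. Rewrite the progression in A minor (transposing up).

A#7 Fm Gdim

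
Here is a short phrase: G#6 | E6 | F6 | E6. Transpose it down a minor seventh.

A#5 F#5 G5 F#5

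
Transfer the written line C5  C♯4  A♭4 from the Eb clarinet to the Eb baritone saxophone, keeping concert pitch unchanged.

C7 C#6 Ab6

First find concert pitch: the Eb clarinet sounds a minor third above written, so C5 C♯4 A♭4 sounds Eb5 E4 Cb5.
Then write for Eb baritone saxophone: it sounds a major thirteenth below written, so the part must be a major thirteenth above concert.
Eb5 → C7
E4 → C#6
Cb5 → Ab6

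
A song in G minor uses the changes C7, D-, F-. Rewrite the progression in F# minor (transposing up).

B7 C#- E-

G minor up to F# minor is a major seventh; each chord root moves by that interval while the quality stays the same.
C7: root C up a major seventh → B, giving B7.
D-: root D up a major seventh → C#, giving C#-.
F-: root F up a major seventh → E, giving E-.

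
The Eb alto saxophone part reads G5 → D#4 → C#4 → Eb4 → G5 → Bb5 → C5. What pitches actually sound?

Bb4 F#3 E3 Gb3 Bb4 Db5 Eb4

Written C4 on the Eb alto saxophone sounds as Eb3, a major sixth lower; apply that shift to every note.
G5 to Bb4
D#4 to F#3
C#4 to E3
Eb4 to Gb3
G5 to Bb4
Bb5 to Db5
C5 to Eb4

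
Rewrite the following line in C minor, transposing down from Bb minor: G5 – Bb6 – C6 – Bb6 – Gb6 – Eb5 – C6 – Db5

A4 C6 D5 C6 Ab5 F4 D5 Eb4

From Bb down to C is a minor seventh; apply that to each pitch.
G5 becomes A4
Bb6 becomes C6
C6 becomes D5
Bb6 becomes C6
Gb6 becomes Ab5
Eb5 becomes F4
C6 becomes D5
Db5 becomes Eb4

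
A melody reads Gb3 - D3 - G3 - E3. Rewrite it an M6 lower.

Bbb2 F2 Bb2 G2

Gb3 to Bbb2
D3 to F2
G3 to Bb2
E3 to G2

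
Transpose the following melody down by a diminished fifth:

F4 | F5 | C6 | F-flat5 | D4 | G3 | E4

F4 -> B3
F5 -> B4
C6 -> F#5
Fb5 -> Bb4
D4 -> G#3
G3 -> C#3
E4 -> A#3

B3 B4 F#5 Bb4 G#3 C#3 A#3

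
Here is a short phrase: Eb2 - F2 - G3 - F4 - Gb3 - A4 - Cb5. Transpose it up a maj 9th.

A major ninth up from Eb2 gives F3.
A major ninth up from F2 gives G3.
A major ninth up from G3 gives A4.
F4 up a major ninth is G5.
Gb3: a ninth up reaches A, and 14 semitones makes it Ab4.
A major ninth up from A4 gives B5.
A major ninth up from Cb5 gives Db6.

F3 G3 A4 G5 Ab4 B5 Db6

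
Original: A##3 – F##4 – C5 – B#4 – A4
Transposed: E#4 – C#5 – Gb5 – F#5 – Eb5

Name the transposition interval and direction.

From A##3 to E#4 is 5 letter names — a fifth of some quality.
A##3 to E#4 is 6 semitones, which makes it a diminished fifth; the second version is higher, so the direction is up.
Checking another pair — A4 → Eb5 — gives the same interval.

up a diminished fifth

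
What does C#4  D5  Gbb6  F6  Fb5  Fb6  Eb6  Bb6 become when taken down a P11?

G#2 A3 Dbb5 C5 Cb4 Cb5 Bb4 F5

A perfect eleventh down from C#4 gives G#2.
A perfect eleventh down from D5 gives A3.
Gbb6 down a perfect eleventh is Dbb5.
F6: an eleventh down reaches C, and 17 semitones makes it C5.
A perfect eleventh down from Fb5 gives Cb4.
Fb6: an eleventh down reaches C, and 17 semitones makes it Cb5.
A perfect eleventh down from Eb6 gives Bb4.
A perfect eleventh down from Bb6 gives F5.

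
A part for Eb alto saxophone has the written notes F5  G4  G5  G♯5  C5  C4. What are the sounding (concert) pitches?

Ab4 Bb3 Bb4 B4 Eb4 Eb3

The Eb alto saxophone sounds a major sixth below written, so transpose each written note down a major sixth.
F5 to Ab4
G4 to Bb3
G5 to Bb4
G#5 to B4
C5 to Eb4
C4 to Eb3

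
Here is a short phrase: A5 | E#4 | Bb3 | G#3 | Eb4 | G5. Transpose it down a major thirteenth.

C4 G#2 Db2 B1 Gb2 Bb3

A5: a thirteenth down reaches C, and 21 semitones makes it C4.
A major thirteenth down from E#4 gives G#2.
Bb3 down a major thirteenth is Db2.
A major thirteenth down from G#3 gives B1.
A major thirteenth down from Eb4 gives Gb2.
G5: a thirteenth down reaches B, and 21 semitones makes it Bb3.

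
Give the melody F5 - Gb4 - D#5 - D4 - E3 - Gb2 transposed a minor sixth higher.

Db6 Ebb5 B5 Bb4 C4 Ebb3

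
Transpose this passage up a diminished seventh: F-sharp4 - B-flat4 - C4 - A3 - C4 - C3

Eb5 Abb5 Bbb4 Gb4 Bbb4 Bbb3

F#4 → Eb5
Bb4 → Abb5
C4 → Bbb4
A3 → Gb4
C4 → Bbb4
C3 → Bbb3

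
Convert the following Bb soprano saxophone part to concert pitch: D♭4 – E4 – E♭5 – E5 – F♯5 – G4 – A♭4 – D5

Written C4 on the Bb soprano saxophone sounds as Bb3, a major second lower; apply that shift to every note.
Db4 becomes Cb4
E4 becomes D4
Eb5 becomes Db5
E5 becomes D5
F#5 becomes E5
G4 becomes F4
Ab4 becomes Gb4
D5 becomes C5

Cb4 D4 Db5 D5 E5 F4 Gb4 C5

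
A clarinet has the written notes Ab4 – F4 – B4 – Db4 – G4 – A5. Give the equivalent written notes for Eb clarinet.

First find concert pitch: the A clarinet sounds a minor third below written, so Ab4 F4 B4 Db4 G4 A5 sounds F4 D4 G#4 Bb3 E4 F#5.
Then write for Eb clarinet: it sounds a minor third above written, so the part must be a minor third below concert.
F4 → D4
D4 → B3
G#4 → E#4
Bb3 → G3
E4 → C#4
F#5 → D#5

D4 B3 E#4 G3 C#4 D#5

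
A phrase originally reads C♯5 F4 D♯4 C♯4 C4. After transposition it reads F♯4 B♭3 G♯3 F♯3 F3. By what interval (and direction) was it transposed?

From C#5 to F#4 is 5 letter names — a fifth of some quality.
F#4 to C#5 is 7 semitones, which makes it a perfect fifth; the second version is lower, so the direction is down.
Checking another pair — C4 → F3 — gives the same interval.

down a perfect fifth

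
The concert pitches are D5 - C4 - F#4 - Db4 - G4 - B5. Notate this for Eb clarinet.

B4 A3 D#4 Bb3 E4 G#5

Written C4 sounds as Eb4 on the Eb clarinet, so concert pitches are written a minor third down.
D5 becomes B4
C4 becomes A3
F#4 becomes D#4
Db4 becomes Bb3
G4 becomes E4
B5 becomes G#5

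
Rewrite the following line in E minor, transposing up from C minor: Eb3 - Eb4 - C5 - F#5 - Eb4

G3 G4 E5 A#5 G4

From C up to E is a major third; apply that to each pitch.
Eb3 becomes G3
Eb4 becomes G4
C5 becomes E5
F#5 becomes A#5
Eb4 becomes G4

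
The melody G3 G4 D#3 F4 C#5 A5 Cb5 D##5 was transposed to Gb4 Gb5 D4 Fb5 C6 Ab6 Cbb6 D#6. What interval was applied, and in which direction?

up a diminished octave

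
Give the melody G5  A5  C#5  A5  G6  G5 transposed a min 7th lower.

G5 becomes A4
A5 becomes B4
C#5 becomes D#4
A5 becomes B4
G6 becomes A5
G5 becomes A4

A4 B4 D#4 B4 A5 A4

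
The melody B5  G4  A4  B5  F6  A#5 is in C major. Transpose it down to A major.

C major to A major down is a minor third, so every note moves down by that interval.
B5 gives G#5
G4 gives E4
A4 gives F#4
B5 gives G#5
F6 gives D6
A#5 gives F##5

G#5 E4 F#4 G#5 D6 F##5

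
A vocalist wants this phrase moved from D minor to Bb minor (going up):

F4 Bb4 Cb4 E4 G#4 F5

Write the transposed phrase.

From D up to Bb is a minor sixth; apply that to each pitch.
F4 to Db5
Bb4 to Gb5
Cb4 to Abb4
E4 to C5
G#4 to E5
F5 to Db6

Db5 Gb5 Abb4 C5 E5 Db6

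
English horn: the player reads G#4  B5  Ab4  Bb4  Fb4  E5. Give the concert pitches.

The English horn sounds a perfect fifth below written, so transpose each written note down a perfect fifth.
G#4 to C#4
B5 to E5
Ab4 to Db4
Bb4 to Eb4
Fb4 to Bbb3
E5 to A4

C#4 E5 Db4 Eb4 Bbb3 A4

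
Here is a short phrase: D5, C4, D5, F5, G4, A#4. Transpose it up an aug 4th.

D5 to G#5
C4 to F#4
D5 to G#5
F5 to B5
G4 to C#5
A#4 to D##5

G#5 F#4 G#5 B5 C#5 D##5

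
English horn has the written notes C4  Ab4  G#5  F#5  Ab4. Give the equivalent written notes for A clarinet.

First find concert pitch: the English horn sounds a perfect fifth below written, so C4 Ab4 G#5 F#5 Ab4 sounds F3 Db4 C#5 B4 Db4.
Then write for A clarinet: it sounds a minor third below written, so the part must be a minor third above concert.
F3 → Ab3
Db4 → Fb4
C#5 → E5
B4 → D5
Db4 → Fb4

Ab3 Fb4 E5 D5 Fb4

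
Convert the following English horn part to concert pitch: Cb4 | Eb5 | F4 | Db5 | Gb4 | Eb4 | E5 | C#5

Fb3 Ab4 Bb3 Gb4 Cb4 Ab3 A4 F#4

The English horn sounds a perfect fifth below written, so transpose each written note down a perfect fifth.
Cb4 to Fb3
Eb5 to Ab4
F4 to Bb3
Db5 to Gb4
Gb4 to Cb4
Eb4 to Ab3
E5 to A4
C#5 to F#4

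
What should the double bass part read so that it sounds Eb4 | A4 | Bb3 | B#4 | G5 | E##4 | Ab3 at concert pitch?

Eb5 A5 Bb4 B#5 G6 E##5 Ab4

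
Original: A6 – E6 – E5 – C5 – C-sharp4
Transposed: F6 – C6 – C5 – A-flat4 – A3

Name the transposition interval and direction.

Take the first pair: A6 → F6. A to F spans 3 letter names, so the interval is some kind of third.
F6 to A6 is 4 semitones, which makes it a major third; the second version is lower, so the direction is down.
Checking another pair — C#4 → A3 — gives the same interval.

down a major third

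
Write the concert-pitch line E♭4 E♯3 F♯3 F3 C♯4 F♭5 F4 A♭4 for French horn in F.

Written C4 sounds as F3 on the French horn in F, so concert pitches are written a perfect fifth up.
Eb4 becomes Bb4
E#3 becomes B#3
F#3 becomes C#4
F3 becomes C4
C#4 becomes G#4
Fb5 becomes Cb6
F4 becomes C5
Ab4 becomes Eb5

Bb4 B#3 C#4 C4 G#4 Cb6 C5 Eb5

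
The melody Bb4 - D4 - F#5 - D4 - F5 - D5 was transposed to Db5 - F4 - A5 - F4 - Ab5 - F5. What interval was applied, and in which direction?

From Bb4 to Db5 is 3 letter names — a third of some quality.
Bb4 to Db5 is 3 semitones, which makes it a minor third; the second version is higher, so the direction is up.
Checking another pair — D5 → F5 — gives the same interval.

up a minor third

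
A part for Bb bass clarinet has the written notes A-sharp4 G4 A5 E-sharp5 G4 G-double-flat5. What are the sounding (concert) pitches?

Written C4 on the Bb bass clarinet sounds as Bb2, a major ninth lower; apply that shift to every note.
A#4 -> G#3
G4 -> F3
A5 -> G4
E#5 -> D#4
G4 -> F3
Gbb5 -> Fbb4

G#3 F3 G4 D#4 F3 Fbb4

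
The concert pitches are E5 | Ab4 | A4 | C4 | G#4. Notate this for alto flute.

Written C4 sounds as G3 on the alto flute, so concert pitches are written a perfect fourth up.
E5 becomes A5
Ab4 becomes Db5
A4 becomes D5
C4 becomes F4
G#4 becomes C#5

A5 Db5 D5 F4 C#5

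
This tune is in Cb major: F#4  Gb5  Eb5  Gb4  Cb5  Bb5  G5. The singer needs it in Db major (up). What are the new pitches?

G#4 Ab5 F5 Ab4 Db5 C6 A5

From Cb up to Db is a major second; apply that to each pitch.
F#4 becomes G#4
Gb5 becomes Ab5
Eb5 becomes F5
Gb4 becomes Ab4
Cb5 becomes Db5
Bb5 becomes C6
G5 becomes A5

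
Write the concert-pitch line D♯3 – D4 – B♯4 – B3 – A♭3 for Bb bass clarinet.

E#4 E5 C##6 C#5 Bb4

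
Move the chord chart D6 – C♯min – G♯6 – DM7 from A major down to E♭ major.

Ab6 Gmin D6 AbM7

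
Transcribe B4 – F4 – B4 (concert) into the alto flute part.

Written C4 sounds as G3 on the alto flute, so concert pitches are written a perfect fourth up.
B4 becomes E5
F4 becomes Bb4
B4 becomes E5

E5 Bb4 E5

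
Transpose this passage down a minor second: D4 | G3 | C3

C#4 F#3 B2

D4 → C#4
G3 → F#3
C3 → B2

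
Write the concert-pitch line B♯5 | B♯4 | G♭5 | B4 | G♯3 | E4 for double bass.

B#6 B#5 Gb6 B5 G#4 E5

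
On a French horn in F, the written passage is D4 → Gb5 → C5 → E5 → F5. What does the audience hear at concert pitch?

G3 Cb5 F4 A4 Bb4

Written C4 on the French horn in F sounds as F3, a perfect fifth lower; apply that shift to every note.
D4 gives G3
Gb5 gives Cb5
C5 gives F4
E5 gives A4
F5 gives Bb4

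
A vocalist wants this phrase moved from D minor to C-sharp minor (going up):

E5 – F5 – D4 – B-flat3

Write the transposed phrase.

D minor to C-sharp minor up is a major seventh, so every note moves up by that interval.
E5 to D#6
F5 to E6
D4 to C#5
Bb3 to A4

D#6 E6 C#5 A4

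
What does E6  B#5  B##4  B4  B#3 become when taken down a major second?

D6 A#5 A##4 A4 A#3

E6 to D6
B#5 to A#5
B##4 to A##4
B4 to A4
B#3 to A#3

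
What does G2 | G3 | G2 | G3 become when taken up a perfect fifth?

D3 D4 D3 D4

G2 to D3
G3 to D4
G2 to D3
G3 to D4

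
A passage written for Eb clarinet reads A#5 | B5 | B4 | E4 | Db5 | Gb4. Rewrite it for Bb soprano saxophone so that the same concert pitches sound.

D#6 E6 E5 A4 Gb5 Cb5

First find concert pitch: the Eb clarinet sounds a minor third above written, so A#5 B5 B4 E4 Db5 Gb4 sounds C#6 D6 D5 G4 Fb5 Bbb4.
Then write for Bb soprano saxophone: it sounds a major second below written, so the part must be a major second above concert.
C#6 → D#6
D6 → E6
D5 → E5
G4 → A4
Fb5 → Gb5
Bbb4 → Cb5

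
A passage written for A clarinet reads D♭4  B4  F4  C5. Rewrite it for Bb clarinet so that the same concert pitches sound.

First find concert pitch: the A clarinet sounds a minor third below written, so D♭4 B4 F4 C5 sounds Bb3 G#4 D4 A4.
Then write for Bb clarinet: it sounds a major second below written, so the part must be a major second above concert.
Bb3 → C4
G#4 → A#4
D4 → E4
A4 → B4

C4 A#4 E4 B4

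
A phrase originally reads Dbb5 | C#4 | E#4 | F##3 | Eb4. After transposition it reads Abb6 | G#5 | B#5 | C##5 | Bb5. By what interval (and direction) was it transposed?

From Dbb5 to Abb6 is 12 letter names — a twelfth of some quality.
Dbb5 to Abb6 is 19 semitones, which makes it a perfect twelfth; the second version is higher, so the direction is up.
Checking another pair — Eb4 → Bb5 — gives the same interval.

up a perfect twelfth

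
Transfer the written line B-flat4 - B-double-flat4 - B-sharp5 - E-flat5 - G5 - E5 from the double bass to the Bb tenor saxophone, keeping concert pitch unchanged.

First find concert pitch: the double bass sounds a perfect octave below written, so B-flat4 B-double-flat4 B-sharp5 E-flat5 G5 E5 sounds Bb3 Bbb3 B#4 Eb4 G4 E4.
Then write for Bb tenor saxophone: it sounds a major ninth below written, so the part must be a major ninth above concert.
Bb3 → C5
Bbb3 → Cb5
B#4 → C##6
Eb4 → F5
G4 → A5
E4 → F#5

C5 Cb5 C##6 F5 A5 F#5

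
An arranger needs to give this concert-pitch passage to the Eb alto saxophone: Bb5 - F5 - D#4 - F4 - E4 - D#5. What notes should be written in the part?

Written C4 sounds as Eb3 on the Eb alto saxophone, so concert pitches are written a major sixth up.
Bb5 → G6
F5 → D6
D#4 → B#4
F4 → D5
E4 → C#5
D#5 → B#5

G6 D6 B#4 D5 C#5 B#5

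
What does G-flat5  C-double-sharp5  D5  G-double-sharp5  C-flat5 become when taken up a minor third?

Bbb5 E#5 F5 B#5 Ebb5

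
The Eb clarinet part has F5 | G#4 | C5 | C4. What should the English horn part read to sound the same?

Eb6 F#5 Bb5 Bb4

First find concert pitch: the Eb clarinet sounds a minor third above written, so F5 G#4 C5 C4 sounds Ab5 B4 Eb5 Eb4.
Then write for English horn: it sounds a perfect fifth below written, so the part must be a perfect fifth above concert.
Ab5 → Eb6
B4 → F#5
Eb5 → Bb5
Eb4 → Bb4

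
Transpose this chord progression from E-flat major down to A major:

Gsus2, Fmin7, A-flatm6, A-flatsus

C#sus2 Bmin7 Dm6 Dsus

E-flat major down to A major is a diminished fifth; each chord root moves by that interval while the quality stays the same.
Gsus2: root G down a diminished fifth → C#, giving C#sus2.
Fmin7: root F down a diminished fifth → B, giving Bmin7.
A-flatm6: root A-flat down a diminished fifth → D, giving Dm6.
A-flatsus: root A-flat down a diminished fifth → D, giving Dsus.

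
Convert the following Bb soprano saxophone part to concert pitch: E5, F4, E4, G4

The Bb soprano saxophone sounds a major second below written, so transpose each written note down a major second.
E5 to D5
F4 to Eb4
E4 to D4
G4 to F4

D5 Eb4 D4 F4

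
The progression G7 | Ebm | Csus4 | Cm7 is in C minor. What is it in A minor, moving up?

C minor up to A minor is a major sixth; each chord root moves by that interval while the quality stays the same.
G7: root G up a major sixth → E, giving E7.
Ebm: root Eb up a major sixth → C, giving Cm.
Csus4: root C up a major sixth → A, giving Asus4.
Cm7: root C up a major sixth → A, giving Am7.

E7 Cm Asus4 Am7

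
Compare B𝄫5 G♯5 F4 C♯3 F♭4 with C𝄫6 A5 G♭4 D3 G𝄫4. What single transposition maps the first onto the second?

Take the first pair: Bbb5 → Cbb6. B to C spans 2 letter names, so the interval is some kind of second.
Bbb5 to Cbb6 is 1 semitone, which makes it a minor second; the second version is higher, so the direction is up.
Checking another pair — Fb4 → Gbb4 — gives the same interval.

up a minor second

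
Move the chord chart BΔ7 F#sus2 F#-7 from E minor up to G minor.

DΔ7 Asus2 A-7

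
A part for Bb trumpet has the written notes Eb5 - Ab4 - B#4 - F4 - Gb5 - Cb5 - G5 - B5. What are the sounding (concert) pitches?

The Bb trumpet sounds a major second below written, so transpose each written note down a major second.
Eb5 -> Db5
Ab4 -> Gb4
B#4 -> A#4
F4 -> Eb4
Gb5 -> Fb5
Cb5 -> Bbb4
G5 -> F5
B5 -> A5

Db5 Gb4 A#4 Eb4 Fb5 Bbb4 F5 A5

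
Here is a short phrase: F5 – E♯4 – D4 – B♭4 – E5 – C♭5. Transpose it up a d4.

F5 to Bbb5
E#4 to A4
D4 to Gb4
Bb4 to Ebb5
E5 to Ab5
Cb5 to Fbb5

Bbb5 A4 Gb4 Ebb5 Ab5 Fbb5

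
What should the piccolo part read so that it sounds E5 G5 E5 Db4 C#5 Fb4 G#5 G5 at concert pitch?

E4 G4 E4 Db3 C#4 Fb3 G#4 G4

The piccolo sounds a perfect octave above written, so the written part must be a perfect octave below concert — transpose each note down.
E5 gives E4
G5 gives G4
E5 gives E4
Db4 gives Db3
C#5 gives C#4
Fb4 gives Fb3
G#5 gives G#4
G5 gives G4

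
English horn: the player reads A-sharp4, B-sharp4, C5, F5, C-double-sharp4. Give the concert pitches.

D#4 E#4 F4 Bb4 F##3

The English horn sounds a perfect fifth below written, so transpose each written note down a perfect fifth.
A#4 -> D#4
B#4 -> E#4
C5 -> F4
F5 -> Bb4
C##4 -> F##3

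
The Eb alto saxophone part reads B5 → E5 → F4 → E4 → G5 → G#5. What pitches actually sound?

D5 G4 Ab3 G3 Bb4 B4

Written C4 on the Eb alto saxophone sounds as Eb3, a major sixth lower; apply that shift to every note.
B5 becomes D5
E5 becomes G4
F4 becomes Ab3
E4 becomes G3
G5 becomes Bb4
G#5 becomes B4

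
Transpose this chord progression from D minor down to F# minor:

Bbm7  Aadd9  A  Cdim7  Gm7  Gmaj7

Dm7 C#add9 C# Edim7 Bm7 Bmaj7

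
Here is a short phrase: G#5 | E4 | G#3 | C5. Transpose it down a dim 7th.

A##4 F##3 A##2 D#4

A diminished seventh down from G#5 gives A##4.
A diminished seventh down from E4 gives F##3.
G#3 down a diminished seventh is A##2.
C5 down a diminished seventh is D#4.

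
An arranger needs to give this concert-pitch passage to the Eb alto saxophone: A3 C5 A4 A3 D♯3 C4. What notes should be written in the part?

F#4 A5 F#5 F#4 B#3 A4

Written C4 sounds as Eb3 on the Eb alto saxophone, so concert pitches are written a major sixth up.
A3 becomes F#4
C5 becomes A5
A4 becomes F#5
A3 becomes F#4
D#3 becomes B#3
C4 becomes A4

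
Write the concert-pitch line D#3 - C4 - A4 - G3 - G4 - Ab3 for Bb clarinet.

E#3 D4 B4 A3 A4 Bb3

Written C4 sounds as Bb3 on the Bb clarinet, so concert pitches are written a major second up.
D#3 -> E#3
C4 -> D4
A4 -> B4
G3 -> A3
G4 -> A4
Ab3 -> Bb3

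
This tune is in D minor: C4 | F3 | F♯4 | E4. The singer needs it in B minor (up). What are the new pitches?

A4 D4 D#5 C#5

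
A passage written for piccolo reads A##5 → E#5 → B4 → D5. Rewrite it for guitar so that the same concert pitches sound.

First find concert pitch: the piccolo sounds a perfect octave above written, so A##5 E#5 B4 D5 sounds A##6 E#6 B5 D6.
Then write for guitar: it sounds a perfect octave below written, so the part must be a perfect octave above concert.
A##6 → A##7
E#6 → E#7
B5 → B6
D6 → D7

A##7 E#7 B6 D7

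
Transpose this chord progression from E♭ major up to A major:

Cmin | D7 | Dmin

F#min G#7 G#min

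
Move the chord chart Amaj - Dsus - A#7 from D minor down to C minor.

Gmaj Csus G#7

D minor down to C minor is a major second; each chord root moves by that interval while the quality stays the same.
Amaj: root A down a major second → G, giving Gmaj.
Dsus: root D down a major second → C, giving Csus.
A#7: root A# down a major second → G#, giving G#7.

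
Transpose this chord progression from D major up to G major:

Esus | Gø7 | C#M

Asus Cø7 F#M

D major up to G major is a perfect fourth; each chord root moves by that interval while the quality stays the same.
Esus: root E up a perfect fourth → A, giving Asus.
Gø7: root G up a perfect fourth → C, giving Cø7.
C#M: root C# up a perfect fourth → F#, giving F#M.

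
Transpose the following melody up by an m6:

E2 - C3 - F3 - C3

E2 up a minor sixth is C3.
C3: a sixth up reaches A, and 8 semitones makes it Ab3.
A minor sixth up from F3 gives Db4.
C3 up a minor sixth is Ab3.

C3 Ab3 Db4 Ab3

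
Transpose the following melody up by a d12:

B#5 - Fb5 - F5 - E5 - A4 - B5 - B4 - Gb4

F#7 Cbb7 Cb7 Bb6 Eb6 F7 F6 Dbb6

B#5 up a diminished twelfth is F#7.
Fb5 up a diminished twelfth is Cbb7.
F5 up a diminished twelfth is Cb7.
A diminished twelfth up from E5 gives Bb6.
A4: a twelfth up reaches E, and 18 semitones makes it Eb6.
A diminished twelfth up from B5 gives F7.
B4: a twelfth up reaches F, and 18 semitones makes it F6.
A diminished twelfth up from Gb4 gives Dbb6.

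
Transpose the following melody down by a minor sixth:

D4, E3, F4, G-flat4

A minor sixth down from D4 gives F#3.
A minor sixth down from E3 gives G#2.
F4 down a minor sixth is A3.
A minor sixth down from Gb4 gives Bb3.

F#3 G#2 A3 Bb3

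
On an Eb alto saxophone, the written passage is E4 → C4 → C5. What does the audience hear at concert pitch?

G3 Eb3 Eb4

Written C4 on the Eb alto saxophone sounds as Eb3, a major sixth lower; apply that shift to every note.
E4 to G3
C4 to Eb3
C5 to Eb4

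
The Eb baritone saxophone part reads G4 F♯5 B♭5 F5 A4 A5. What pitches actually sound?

Written C4 on the Eb baritone saxophone sounds as Eb2, a major thirteenth lower; apply that shift to every note.
G4 → Bb2
F#5 → A3
Bb5 → Db4
F5 → Ab3
A4 → C3
A5 → C4

Bb2 A3 Db4 Ab3 C3 C4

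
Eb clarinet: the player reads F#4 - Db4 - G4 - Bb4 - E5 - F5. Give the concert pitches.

A4 Fb4 Bb4 Db5 G5 Ab5

The Eb clarinet sounds a minor third above written, so transpose each written note up a minor third.
F#4 to A4
Db4 to Fb4
G4 to Bb4
Bb4 to Db5
E5 to G5
F5 to Ab5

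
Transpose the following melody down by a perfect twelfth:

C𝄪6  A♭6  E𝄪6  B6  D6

F##4 Db5 A##4 E5 G4

C##6 down a perfect twelfth is F##4.
Ab6 down a perfect twelfth is Db5.
E##6 down a perfect twelfth is A##4.
B6 down a perfect twelfth is E5.
D6 down a perfect twelfth is G4.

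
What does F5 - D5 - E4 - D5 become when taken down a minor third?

F5 gives D5
D5 gives B4
E4 gives C#4
D5 gives B4

D5 B4 C#4 B4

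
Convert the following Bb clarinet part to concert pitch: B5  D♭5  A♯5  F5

The Bb clarinet sounds a major second below written, so transpose each written note down a major second.
B5 to A5
Db5 to Cb5
A#5 to G#5
F5 to Eb5

A5 Cb5 G#5 Eb5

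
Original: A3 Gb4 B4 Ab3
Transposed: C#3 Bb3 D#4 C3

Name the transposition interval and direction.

From A3 to C#3 is 6 letter names — a sixth of some quality.
C#3 to A3 is 8 semitones, which makes it a minor sixth; the second version is lower, so the direction is down.
Checking another pair — Ab3 → C3 — gives the same interval.

down a minor sixth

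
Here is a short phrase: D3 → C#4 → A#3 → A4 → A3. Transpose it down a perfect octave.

D3 to D2
C#4 to C#3
A#3 to A#2
A4 to A3
A3 to A2

D2 C#3 A#2 A3 A2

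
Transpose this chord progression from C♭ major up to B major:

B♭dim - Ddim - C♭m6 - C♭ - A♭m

A#dim C##dim Bm6 B G#m

C♭ major up to B major is an augmented seventh; each chord root moves by that interval while the quality stays the same.
B♭dim: root B♭ up an augmented seventh → A#, giving A#dim.
Ddim: root D up an augmented seventh → C##, giving C##dim.
C♭m6: root C♭ up an augmented seventh → B, giving Bm6.
C♭: root C♭ up an augmented seventh → B, giving B.
A♭m: root A♭ up an augmented seventh → G#, giving G#m.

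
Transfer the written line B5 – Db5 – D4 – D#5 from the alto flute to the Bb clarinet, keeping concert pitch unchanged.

First find concert pitch: the alto flute sounds a perfect fourth below written, so B5 Db5 D4 D#5 sounds F#5 Ab4 A3 A#4.
Then write for Bb clarinet: it sounds a major second below written, so the part must be a major second above concert.
F#5 → G#5
Ab4 → Bb4
A3 → B3
A#4 → B#4

G#5 Bb4 B3 B#4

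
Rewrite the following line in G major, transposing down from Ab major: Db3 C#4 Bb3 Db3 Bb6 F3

C3 B#3 A3 C3 A6 E3

Ab major to G major down is a minor second, so every note moves down by that interval.
Db3 becomes C3
C#4 becomes B#3
Bb3 becomes A3
Db3 becomes C3
Bb6 becomes A6
F3 becomes E3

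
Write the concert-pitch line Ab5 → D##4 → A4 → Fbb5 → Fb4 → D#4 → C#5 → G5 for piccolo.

Ab4 D##3 A3 Fbb4 Fb3 D#3 C#4 G4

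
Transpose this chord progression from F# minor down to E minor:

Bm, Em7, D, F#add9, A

F# minor down to E minor is a major second; each chord root moves by that interval while the quality stays the same.
Bm: root B down a major second → A, giving Am.
Em7: root E down a major second → D, giving Dm7.
D: root D down a major second → C, giving C.
F#add9: root F# down a major second → E, giving Eadd9.
A: root A down a major second → G, giving G.

Am Dm7 C Eadd9 G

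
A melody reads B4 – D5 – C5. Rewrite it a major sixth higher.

G#5 B5 A5

A major sixth up from B4 gives G#5.
A major sixth up from D5 gives B5.
C5: a sixth up reaches A, and 9 semitones makes it A5.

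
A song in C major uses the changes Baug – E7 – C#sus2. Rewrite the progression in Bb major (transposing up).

Aaug D7 Bsus2

C major up to Bb major is a minor seventh; each chord root moves by that interval while the quality stays the same.
Baug: root B up a minor seventh → A, giving Aaug.
E7: root E up a minor seventh → D, giving D7.
C#sus2: root C# up a minor seventh → B, giving Bsus2.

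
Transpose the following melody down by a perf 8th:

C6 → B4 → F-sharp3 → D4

C5 B3 F#2 D3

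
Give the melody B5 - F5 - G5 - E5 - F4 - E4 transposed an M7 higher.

B5 -> A#6
F5 -> E6
G5 -> F#6
E5 -> D#6
F4 -> E5
E4 -> D#5

A#6 E6 F#6 D#6 E5 D#5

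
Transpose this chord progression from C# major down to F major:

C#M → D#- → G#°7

C# major down to F major is an augmented fifth; each chord root moves by that interval while the quality stays the same.
C#M: root C# down an augmented fifth → F, giving FM.
D#-: root D# down an augmented fifth → G, giving G-.
G#°7: root G# down an augmented fifth → C, giving C°7.

FM G- C°7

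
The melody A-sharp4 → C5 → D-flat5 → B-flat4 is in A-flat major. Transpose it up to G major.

G##5 B5 C6 A5

A-flat major to G major up is a major seventh, so every note moves up by that interval.
A#4 gives G##5
C5 gives B5
Db5 gives C6
Bb4 gives A5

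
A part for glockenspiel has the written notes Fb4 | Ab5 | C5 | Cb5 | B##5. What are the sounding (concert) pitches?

Fb6 Ab7 C7 Cb7 B##7

Written C4 on the glockenspiel sounds as C6, a perfect fifteenth higher; apply that shift to every note.
Fb4 gives Fb6
Ab5 gives Ab7
C5 gives C7
Cb5 gives Cb7
B##5 gives B##7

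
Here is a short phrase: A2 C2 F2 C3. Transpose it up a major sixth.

F#3 A2 D3 A3

A2 becomes F#3
C2 becomes A2
F2 becomes D3
C3 becomes A3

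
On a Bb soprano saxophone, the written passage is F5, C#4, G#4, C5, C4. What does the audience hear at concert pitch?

Eb5 B3 F#4 Bb4 Bb3

Written C4 on the Bb soprano saxophone sounds as Bb3, a major second lower; apply that shift to every note.
F5 gives Eb5
C#4 gives B3
G#4 gives F#4
C5 gives Bb4
C4 gives Bb3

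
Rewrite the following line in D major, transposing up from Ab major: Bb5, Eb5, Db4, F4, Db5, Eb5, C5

E6 A5 G4 B4 G5 A5 F#5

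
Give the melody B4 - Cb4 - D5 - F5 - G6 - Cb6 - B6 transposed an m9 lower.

B4 → A#3
Cb4 → Bb2
D5 → C#4
F5 → E4
G6 → F#5
Cb6 → Bb4
B6 → A#5

A#3 Bb2 C#4 E4 F#5 Bb4 A#5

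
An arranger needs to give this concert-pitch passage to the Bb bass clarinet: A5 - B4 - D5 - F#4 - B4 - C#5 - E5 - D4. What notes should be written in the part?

B6 C#6 E6 G#5 C#6 D#6 F#6 E5

The Bb bass clarinet sounds a major ninth below written, so the written part must be a major ninth above concert — transpose each note up.
A5 gives B6
B4 gives C#6
D5 gives E6
F#4 gives G#5
B4 gives C#6
C#5 gives D#6
E5 gives F#6
D4 gives E5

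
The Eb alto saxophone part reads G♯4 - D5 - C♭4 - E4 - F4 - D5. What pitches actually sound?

B3 F4 Ebb3 G3 Ab3 F4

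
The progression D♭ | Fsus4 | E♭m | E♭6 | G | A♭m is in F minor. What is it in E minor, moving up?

F minor up to E minor is a major seventh; each chord root moves by that interval while the quality stays the same.
D♭: root D♭ up a major seventh → C, giving C.
Fsus4: root F up a major seventh → E, giving Esus4.
E♭m: root E♭ up a major seventh → D, giving Dm.
E♭6: root E♭ up a major seventh → D, giving D6.
G: root G up a major seventh → F#, giving F#.
A♭m: root A♭ up a major seventh → G, giving Gm.

C Esus4 Dm D6 F# Gm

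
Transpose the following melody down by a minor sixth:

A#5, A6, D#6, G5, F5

A#5 to C##5
A6 to C#6
D#6 to F##5
G5 to B4
F5 to A4

C##5 C#6 F##5 B4 A4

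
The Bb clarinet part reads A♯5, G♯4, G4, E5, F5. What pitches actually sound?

G#5 F#4 F4 D5 Eb5

The Bb clarinet sounds a major second below written, so transpose each written note down a major second.
A#5 → G#5
G#4 → F#4
G4 → F4
E5 → D5
F5 → Eb5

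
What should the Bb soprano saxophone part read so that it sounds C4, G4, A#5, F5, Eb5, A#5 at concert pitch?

D4 A4 B#5 G5 F5 B#5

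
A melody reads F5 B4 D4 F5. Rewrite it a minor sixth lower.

A4 D#4 F#3 A4

F5 down a minor sixth is A4.
B4: a sixth down reaches D, and 8 semitones makes it D#4.
D4 down a minor sixth is F#3.
A minor sixth down from F5 gives A4.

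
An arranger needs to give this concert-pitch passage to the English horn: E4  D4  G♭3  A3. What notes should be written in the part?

B4 A4 Db4 E4

Written C4 sounds as F3 on the English horn, so concert pitches are written a perfect fifth up.
E4 becomes B4
D4 becomes A4
Gb3 becomes Db4
A3 becomes E4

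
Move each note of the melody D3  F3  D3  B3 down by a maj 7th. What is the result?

D3 → Eb2
F3 → Gb2
D3 → Eb2
B3 → C3

Eb2 Gb2 Eb2 C3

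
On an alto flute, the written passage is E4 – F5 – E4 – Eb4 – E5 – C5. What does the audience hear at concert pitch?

B3 C5 B3 Bb3 B4 G4

The alto flute sounds a perfect fourth below written, so transpose each written note down a perfect fourth.
E4 → B3
F5 → C5
E4 → B3
Eb4 → Bb3
E5 → B4
C5 → G4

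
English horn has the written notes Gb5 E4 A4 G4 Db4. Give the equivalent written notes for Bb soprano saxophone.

Db5 B3 E4 D4 Ab3

First find concert pitch: the English horn sounds a perfect fifth below written, so Gb5 E4 A4 G4 Db4 sounds Cb5 A3 D4 C4 Gb3.
Then write for Bb soprano saxophone: it sounds a major second below written, so the part must be a major second above concert.
Cb5 → Db5
A3 → B3
D4 → E4
C4 → D4
Gb3 → Ab3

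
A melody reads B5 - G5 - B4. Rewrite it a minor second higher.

B5 → C6
G5 → Ab5
B4 → C5

C6 Ab5 C5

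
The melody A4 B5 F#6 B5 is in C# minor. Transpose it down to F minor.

Db4 Eb5 Bb5 Eb5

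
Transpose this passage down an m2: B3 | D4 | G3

A#3 C#4 F#3

B3 gives A#3
D4 gives C#4
G3 gives F#3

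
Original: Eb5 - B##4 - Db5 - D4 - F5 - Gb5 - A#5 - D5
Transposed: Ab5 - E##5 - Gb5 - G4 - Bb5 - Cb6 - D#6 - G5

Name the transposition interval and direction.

up a perfect fourth

Take the first pair: Eb5 → Ab5. E to A spans 4 letter names, so the interval is some kind of fourth.
Eb5 to Ab5 is 5 semitones, which makes it a perfect fourth; the second version is higher, so the direction is up.
Checking another pair — D5 → G5 — gives the same interval.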